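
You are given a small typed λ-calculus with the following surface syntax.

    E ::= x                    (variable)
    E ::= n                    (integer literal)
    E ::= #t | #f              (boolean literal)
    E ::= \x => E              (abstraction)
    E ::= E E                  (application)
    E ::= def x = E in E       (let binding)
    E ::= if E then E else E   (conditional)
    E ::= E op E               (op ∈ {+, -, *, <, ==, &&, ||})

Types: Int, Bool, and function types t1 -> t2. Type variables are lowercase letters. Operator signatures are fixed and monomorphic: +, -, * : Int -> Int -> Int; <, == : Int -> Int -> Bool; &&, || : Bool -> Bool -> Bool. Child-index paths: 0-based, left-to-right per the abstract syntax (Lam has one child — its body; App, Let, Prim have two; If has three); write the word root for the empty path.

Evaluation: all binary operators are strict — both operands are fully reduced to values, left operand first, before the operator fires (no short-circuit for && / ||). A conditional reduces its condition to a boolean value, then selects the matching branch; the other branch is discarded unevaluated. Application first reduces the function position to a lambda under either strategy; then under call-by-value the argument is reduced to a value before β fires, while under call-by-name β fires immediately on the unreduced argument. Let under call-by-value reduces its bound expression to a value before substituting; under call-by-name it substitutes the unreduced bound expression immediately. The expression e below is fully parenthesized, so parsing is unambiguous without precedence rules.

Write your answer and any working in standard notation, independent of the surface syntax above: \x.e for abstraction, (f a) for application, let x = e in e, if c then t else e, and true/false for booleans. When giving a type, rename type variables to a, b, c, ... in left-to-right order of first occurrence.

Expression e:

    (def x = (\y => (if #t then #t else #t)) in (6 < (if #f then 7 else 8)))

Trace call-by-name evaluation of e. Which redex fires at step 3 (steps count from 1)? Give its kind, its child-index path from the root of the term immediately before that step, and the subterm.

Working:
step 0: (let x = (\y.(if true then true else true)) in (6 < (if false then 7 else 8)))
step 1: [let@root] (6 < (if false then 7 else 8))
step 2: [if@1] (6 < 8)
step 3: [delta@root] true

Answer: delta at root : (6 < 8)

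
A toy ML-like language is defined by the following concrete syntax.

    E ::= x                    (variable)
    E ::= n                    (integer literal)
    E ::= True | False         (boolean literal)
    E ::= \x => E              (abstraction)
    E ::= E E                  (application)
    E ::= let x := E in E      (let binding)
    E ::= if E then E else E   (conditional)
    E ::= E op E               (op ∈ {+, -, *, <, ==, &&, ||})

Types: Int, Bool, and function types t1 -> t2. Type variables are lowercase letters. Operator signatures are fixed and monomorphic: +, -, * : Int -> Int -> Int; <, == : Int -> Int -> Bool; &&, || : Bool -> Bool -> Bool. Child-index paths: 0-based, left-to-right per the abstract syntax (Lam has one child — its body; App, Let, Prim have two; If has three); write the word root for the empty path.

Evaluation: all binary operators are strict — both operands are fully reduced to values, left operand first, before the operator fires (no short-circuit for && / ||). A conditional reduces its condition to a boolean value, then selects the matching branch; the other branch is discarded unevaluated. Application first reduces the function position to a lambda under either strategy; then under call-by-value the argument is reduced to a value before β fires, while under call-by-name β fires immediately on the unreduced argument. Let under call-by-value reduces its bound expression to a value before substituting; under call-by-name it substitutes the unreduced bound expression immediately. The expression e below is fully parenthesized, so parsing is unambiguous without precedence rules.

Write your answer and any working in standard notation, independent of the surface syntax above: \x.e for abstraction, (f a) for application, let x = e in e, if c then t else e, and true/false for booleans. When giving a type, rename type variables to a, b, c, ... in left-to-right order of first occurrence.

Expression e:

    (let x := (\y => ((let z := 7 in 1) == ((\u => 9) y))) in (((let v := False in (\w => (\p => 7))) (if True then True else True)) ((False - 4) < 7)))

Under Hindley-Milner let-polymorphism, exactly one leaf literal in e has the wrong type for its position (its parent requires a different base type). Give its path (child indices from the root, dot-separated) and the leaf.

Derivation:
let z : Int
  unify Int ~ Int
\u._ : b -> Int
y : a
  unify b -> Int ~ a -> c
  unify b ~ a
  unify Int ~ c
_ _ : Int
  unify Int ~ Int
\y._ : a -> Bool
let x : forall. a -> Bool
let v : Bool
\p._ : e -> Int
\w._ : d -> e -> Int
  unify Bool ~ Bool
  unify Bool ~ Bool
  unify d -> e -> Int ~ Bool -> f
  unify d ~ Bool
  unify e -> Int ~ f
_ _ : e -> Int
  unify Bool ~ Int
  FAIL: mismatch Bool ~ Int

Answer: 1.1.0.0 : false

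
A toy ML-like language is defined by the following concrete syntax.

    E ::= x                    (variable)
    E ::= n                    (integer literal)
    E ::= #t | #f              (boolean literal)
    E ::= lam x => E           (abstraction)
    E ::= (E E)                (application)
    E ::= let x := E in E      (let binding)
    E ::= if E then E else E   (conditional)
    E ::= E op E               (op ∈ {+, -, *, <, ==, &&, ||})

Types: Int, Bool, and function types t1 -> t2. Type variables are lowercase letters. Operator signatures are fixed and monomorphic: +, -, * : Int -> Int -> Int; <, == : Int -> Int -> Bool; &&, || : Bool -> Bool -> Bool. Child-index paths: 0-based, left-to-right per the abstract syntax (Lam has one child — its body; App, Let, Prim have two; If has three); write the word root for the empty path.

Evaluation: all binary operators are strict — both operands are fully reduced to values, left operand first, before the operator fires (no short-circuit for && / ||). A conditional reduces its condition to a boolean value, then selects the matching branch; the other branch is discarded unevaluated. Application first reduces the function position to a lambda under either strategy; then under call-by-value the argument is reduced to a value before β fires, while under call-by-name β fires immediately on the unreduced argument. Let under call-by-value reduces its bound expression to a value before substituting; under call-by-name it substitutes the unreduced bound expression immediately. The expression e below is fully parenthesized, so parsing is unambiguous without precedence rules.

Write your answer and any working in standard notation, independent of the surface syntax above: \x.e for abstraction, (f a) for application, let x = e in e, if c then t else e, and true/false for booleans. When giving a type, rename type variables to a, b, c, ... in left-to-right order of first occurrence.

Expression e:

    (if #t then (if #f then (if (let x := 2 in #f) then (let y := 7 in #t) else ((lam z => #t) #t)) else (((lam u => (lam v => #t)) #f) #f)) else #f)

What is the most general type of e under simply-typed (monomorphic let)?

Answer: Bool

Trace:
  unify Bool ~ Bool
  unify Bool ~ Bool
let x : Int
  unify Bool ~ Bool
let y : Int
\z._ : a -> Bool
  unify a -> Bool ~ Bool -> b
  unify a ~ Bool
  unify Bool ~ b
_ _ : Bool
  unify Bool ~ Bool
\v._ : d -> Bool
\u._ : c -> d -> Bool
  unify c -> d -> Bool ~ Bool -> e
  unify c ~ Bool
  unify d -> Bool ~ e
_ _ : d -> Bool
  unify d -> Bool ~ Bool -> f
  unify d ~ Bool
  unify Bool ~ f
_ _ : Bool
  unify Bool ~ Bool
  unify Bool ~ Bool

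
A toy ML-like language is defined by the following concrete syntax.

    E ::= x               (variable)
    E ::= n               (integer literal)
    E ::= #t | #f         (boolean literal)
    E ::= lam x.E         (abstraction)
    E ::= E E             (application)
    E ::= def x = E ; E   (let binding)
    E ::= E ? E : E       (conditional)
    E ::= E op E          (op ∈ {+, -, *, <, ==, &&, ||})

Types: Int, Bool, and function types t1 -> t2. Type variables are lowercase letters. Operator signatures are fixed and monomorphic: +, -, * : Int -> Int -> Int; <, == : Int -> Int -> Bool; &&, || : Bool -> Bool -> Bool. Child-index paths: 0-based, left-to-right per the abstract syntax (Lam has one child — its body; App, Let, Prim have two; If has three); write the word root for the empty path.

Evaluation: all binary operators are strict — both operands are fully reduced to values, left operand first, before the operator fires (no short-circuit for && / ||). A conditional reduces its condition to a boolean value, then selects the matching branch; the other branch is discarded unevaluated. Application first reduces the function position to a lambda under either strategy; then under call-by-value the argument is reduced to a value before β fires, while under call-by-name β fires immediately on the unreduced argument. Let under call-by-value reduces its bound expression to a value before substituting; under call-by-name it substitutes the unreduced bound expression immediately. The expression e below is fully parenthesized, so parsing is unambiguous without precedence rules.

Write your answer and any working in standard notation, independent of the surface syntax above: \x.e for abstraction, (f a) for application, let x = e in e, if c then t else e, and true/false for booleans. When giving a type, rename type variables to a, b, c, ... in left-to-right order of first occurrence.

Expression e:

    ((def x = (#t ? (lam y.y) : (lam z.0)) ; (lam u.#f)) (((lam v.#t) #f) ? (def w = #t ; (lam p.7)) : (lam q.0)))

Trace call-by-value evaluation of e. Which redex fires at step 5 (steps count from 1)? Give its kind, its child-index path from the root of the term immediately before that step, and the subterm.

Answer: let at 1 : (let w = true in (\p.7))

Working:
step 0: ((let x = (if true then (\y.y) else (\z.0)) in (\u.false)) (if ((\v.true) false) then (let w = true in (\p.7)) else (\q.0)))
step 1: [if@0.0] ((let x = (\y.y) in (\u.false)) (if ((\v.true) false) then (let w = true in (\p.7)) else (\q.0)))
step 2: [let@0] ((\u.false) (if ((\v.true) false) then (let w = true in (\p.7)) else (\q.0)))
step 3: [beta@1.0] ((\u.false) (if true then (let w = true in (\p.7)) else (\q.0)))
step 4: [if@1] ((\u.false) (let w = true in (\p.7)))
step 5: [let@1] ((\u.false) (\p.7))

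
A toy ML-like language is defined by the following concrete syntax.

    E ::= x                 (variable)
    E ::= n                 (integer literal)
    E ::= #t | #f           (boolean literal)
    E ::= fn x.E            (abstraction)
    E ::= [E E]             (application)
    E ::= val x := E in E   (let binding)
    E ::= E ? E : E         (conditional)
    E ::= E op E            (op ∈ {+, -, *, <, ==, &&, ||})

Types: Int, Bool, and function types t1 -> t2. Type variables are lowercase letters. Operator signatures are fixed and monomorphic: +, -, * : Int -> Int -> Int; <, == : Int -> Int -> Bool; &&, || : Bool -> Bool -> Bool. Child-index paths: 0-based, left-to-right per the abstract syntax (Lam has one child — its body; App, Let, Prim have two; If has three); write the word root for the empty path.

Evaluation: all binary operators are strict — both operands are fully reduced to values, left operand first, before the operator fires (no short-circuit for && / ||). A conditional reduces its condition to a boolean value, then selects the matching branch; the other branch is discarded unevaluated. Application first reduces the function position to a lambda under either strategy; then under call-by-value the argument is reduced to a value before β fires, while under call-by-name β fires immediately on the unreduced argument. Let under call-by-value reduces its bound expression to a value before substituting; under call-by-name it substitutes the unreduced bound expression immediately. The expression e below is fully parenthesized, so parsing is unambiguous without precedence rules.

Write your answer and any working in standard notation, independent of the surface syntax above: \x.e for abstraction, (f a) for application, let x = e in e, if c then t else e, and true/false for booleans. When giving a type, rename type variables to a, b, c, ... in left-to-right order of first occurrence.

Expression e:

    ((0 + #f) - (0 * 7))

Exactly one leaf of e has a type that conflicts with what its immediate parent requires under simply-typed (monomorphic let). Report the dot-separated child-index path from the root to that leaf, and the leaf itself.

Answer: 0.1 : false

Derivation:
  unify Int ~ Int
  unify Bool ~ Int
  FAIL: mismatch Bool ~ Int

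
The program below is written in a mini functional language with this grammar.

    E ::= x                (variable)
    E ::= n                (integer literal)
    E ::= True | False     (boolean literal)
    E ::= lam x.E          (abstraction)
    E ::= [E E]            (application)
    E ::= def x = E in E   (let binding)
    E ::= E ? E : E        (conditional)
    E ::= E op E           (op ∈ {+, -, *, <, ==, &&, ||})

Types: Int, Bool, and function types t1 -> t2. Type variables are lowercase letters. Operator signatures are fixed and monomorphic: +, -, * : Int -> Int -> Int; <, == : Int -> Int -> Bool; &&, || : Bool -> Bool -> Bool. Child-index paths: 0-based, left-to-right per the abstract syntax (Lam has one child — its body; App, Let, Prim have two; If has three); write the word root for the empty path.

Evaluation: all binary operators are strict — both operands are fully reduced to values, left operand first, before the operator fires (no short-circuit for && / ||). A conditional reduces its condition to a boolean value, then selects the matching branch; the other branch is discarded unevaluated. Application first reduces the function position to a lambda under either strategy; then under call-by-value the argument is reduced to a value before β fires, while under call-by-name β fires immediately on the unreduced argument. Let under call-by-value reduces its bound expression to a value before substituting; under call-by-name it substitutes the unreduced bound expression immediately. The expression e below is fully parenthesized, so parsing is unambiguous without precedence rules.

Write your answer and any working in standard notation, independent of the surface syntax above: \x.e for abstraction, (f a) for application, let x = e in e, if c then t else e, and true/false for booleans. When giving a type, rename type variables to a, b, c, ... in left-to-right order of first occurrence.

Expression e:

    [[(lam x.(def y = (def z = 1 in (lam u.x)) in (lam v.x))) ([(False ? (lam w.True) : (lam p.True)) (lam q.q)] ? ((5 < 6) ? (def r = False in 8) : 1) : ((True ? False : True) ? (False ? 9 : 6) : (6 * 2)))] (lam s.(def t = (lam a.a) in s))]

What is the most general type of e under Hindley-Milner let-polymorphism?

Derivation:
let z : Int
x : a
\u._ : b -> a
let y : forall. b -> a
x : a
\v._ : c -> a
\x._ : a -> c -> a
  unify Bool ~ Bool
\w._ : d -> Bool
\p._ : e -> Bool
  unify d -> Bool ~ e -> Bool
  unify d ~ e
  unify Bool ~ Bool
q : f
\q._ : f -> f
  unify e -> Bool ~ (f -> f) -> g
  unify e ~ f -> f
  unify Bool ~ g
_ _ : Bool
  unify Bool ~ Bool
  unify Int ~ Int
  unify Int ~ Int
  unify Bool ~ Bool
let r : Bool
  unify Int ~ Int
  unify Bool ~ Bool
  unify Bool ~ Bool
  unify Bool ~ Bool
  unify Bool ~ Bool
  unify Int ~ Int
  unify Int ~ Int
  unify Int ~ Int
  unify Int ~ Int
  unify Int ~ Int
  unify a -> c -> a ~ Int -> h
  unify a ~ Int
  unify c -> Int ~ h
_ _ : c -> Int
a : j
\a._ : j -> j
let t : forall. j -> j
s : i
\s._ : i -> i
  unify c -> Int ~ (i -> i) -> k
  unify c ~ i -> i
  unify Int ~ k
_ _ : Int

Answer: Int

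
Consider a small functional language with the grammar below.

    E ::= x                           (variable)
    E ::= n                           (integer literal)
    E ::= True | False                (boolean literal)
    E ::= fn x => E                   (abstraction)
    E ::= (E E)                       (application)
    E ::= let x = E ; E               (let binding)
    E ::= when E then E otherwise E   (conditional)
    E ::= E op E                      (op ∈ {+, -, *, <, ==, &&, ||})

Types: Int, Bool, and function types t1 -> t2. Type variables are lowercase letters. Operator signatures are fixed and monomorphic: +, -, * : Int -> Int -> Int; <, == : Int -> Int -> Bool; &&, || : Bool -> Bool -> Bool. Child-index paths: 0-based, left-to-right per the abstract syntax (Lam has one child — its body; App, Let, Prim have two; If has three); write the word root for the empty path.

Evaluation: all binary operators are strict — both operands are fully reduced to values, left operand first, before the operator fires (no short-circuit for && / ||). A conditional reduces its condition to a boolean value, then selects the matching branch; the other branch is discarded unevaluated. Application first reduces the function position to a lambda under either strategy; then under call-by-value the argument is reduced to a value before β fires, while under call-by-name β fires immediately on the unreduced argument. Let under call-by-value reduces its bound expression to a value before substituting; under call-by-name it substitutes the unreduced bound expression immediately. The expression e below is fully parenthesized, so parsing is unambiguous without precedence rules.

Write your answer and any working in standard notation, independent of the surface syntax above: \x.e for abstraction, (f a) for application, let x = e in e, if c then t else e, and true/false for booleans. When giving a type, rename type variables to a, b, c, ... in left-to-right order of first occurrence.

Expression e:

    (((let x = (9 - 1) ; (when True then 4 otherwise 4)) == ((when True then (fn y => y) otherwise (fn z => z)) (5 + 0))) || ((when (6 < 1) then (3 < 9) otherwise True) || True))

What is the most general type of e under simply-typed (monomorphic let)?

Answer: Bool

Working:
  unify Int ~ Int
  unify Int ~ Int
let x : Int
  unify Bool ~ Bool
  unify Int ~ Int
  unify Int ~ Int
  unify Bool ~ Bool
y : a
\y._ : a -> a
z : b
\z._ : b -> b
  unify a -> a ~ b -> b
  unify a ~ b
  unify b ~ b
  unify Int ~ Int
  unify Int ~ Int
  unify b -> b ~ Int -> c
  unify b ~ Int
  unify Int ~ c
_ _ : Int
  unify Int ~ Int
  unify Bool ~ Bool
  unify Int ~ Int
  unify Int ~ Int
  unify Bool ~ Bool
  unify Int ~ Int
  unify Int ~ Int
  unify Bool ~ Bool
  unify Bool ~ Bool
  unify Bool ~ Bool
  unify Bool ~ Bool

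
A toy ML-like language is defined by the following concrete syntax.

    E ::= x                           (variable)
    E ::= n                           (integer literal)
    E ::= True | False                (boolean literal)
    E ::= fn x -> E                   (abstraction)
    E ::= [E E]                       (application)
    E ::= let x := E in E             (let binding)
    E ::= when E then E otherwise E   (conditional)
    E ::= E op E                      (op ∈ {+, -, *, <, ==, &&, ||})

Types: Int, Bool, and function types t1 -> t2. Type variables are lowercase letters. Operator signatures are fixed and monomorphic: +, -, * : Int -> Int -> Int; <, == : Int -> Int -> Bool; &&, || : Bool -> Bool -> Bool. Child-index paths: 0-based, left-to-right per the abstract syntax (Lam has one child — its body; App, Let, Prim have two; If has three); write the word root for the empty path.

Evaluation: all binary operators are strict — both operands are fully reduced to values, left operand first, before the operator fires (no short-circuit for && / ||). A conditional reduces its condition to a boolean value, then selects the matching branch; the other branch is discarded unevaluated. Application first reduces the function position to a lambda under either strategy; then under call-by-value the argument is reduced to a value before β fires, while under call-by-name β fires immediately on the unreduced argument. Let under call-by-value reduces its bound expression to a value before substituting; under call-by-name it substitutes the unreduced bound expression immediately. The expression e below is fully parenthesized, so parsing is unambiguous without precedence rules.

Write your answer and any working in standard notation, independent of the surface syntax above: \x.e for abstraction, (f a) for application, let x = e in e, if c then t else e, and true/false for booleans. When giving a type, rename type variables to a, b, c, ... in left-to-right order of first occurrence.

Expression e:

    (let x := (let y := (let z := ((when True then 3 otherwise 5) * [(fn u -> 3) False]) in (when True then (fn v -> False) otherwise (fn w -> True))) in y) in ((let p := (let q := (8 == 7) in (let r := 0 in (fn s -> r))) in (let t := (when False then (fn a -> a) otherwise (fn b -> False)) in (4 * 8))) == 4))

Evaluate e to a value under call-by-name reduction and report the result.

Answer: false

Derivation:
step 0: (let x = (let y = (let z = ((if true then 3 else 5) * ((\u.3) false)) in (if true then (\v.false) else (\w.true))) in y) in ((let p = (let q = (8 == 7) in (let r = 0 in (\s.r))) in (let t = (if false then (\a.a) else (\b.false)) in (4 * 8))) == 4))
step 1: [let@root] ((let p = (let q = (8 == 7) in (let r = 0 in (\s.r))) in (let t = (if false then (\a.a) else (\b.false)) in (4 * 8))) == 4)
step 2: [let@0] ((let t = (if false then (\a.a) else (\b.false)) in (4 * 8)) == 4)
step 3: [let@0] ((4 * 8) == 4)
step 4: [delta@0] (32 == 4)
step 5: [delta@root] false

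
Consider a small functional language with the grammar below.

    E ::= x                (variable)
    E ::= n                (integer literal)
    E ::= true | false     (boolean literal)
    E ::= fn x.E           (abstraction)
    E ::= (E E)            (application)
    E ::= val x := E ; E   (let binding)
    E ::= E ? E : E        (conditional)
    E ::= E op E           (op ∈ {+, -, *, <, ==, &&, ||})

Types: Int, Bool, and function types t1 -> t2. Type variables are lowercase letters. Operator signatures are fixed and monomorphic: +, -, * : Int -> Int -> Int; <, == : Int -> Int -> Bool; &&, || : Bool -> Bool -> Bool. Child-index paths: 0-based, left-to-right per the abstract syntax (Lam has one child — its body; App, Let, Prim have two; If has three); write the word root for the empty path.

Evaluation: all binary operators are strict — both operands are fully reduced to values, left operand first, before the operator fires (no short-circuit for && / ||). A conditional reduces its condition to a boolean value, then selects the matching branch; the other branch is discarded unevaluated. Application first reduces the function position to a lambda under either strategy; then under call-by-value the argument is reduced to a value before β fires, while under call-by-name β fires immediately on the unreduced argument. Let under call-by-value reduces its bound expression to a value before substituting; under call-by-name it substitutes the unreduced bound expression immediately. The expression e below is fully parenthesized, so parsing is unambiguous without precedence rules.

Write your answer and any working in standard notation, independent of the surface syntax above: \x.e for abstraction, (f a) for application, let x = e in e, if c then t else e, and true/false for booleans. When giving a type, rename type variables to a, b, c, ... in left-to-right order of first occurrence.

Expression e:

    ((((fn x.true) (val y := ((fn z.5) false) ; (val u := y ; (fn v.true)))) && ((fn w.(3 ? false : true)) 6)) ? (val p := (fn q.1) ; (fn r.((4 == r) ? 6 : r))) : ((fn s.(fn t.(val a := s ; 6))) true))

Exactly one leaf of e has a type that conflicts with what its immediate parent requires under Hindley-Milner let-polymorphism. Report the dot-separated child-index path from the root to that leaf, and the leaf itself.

Answer: 0.1.0.0.0 : 3

Trace:
\x._ : a -> Bool
\z._ : b -> Int
  unify b -> Int ~ Bool -> c
  unify b ~ Bool
  unify Int ~ c
_ _ : Int
let y : Int
y : Int
let u : Int
\v._ : d -> Bool
  unify a -> Bool ~ (d -> Bool) -> e
  unify a ~ d -> Bool
  unify Bool ~ e
_ _ : Bool
  unify Bool ~ Bool
  unify Int ~ Bool
  FAIL: mismatch Int ~ Bool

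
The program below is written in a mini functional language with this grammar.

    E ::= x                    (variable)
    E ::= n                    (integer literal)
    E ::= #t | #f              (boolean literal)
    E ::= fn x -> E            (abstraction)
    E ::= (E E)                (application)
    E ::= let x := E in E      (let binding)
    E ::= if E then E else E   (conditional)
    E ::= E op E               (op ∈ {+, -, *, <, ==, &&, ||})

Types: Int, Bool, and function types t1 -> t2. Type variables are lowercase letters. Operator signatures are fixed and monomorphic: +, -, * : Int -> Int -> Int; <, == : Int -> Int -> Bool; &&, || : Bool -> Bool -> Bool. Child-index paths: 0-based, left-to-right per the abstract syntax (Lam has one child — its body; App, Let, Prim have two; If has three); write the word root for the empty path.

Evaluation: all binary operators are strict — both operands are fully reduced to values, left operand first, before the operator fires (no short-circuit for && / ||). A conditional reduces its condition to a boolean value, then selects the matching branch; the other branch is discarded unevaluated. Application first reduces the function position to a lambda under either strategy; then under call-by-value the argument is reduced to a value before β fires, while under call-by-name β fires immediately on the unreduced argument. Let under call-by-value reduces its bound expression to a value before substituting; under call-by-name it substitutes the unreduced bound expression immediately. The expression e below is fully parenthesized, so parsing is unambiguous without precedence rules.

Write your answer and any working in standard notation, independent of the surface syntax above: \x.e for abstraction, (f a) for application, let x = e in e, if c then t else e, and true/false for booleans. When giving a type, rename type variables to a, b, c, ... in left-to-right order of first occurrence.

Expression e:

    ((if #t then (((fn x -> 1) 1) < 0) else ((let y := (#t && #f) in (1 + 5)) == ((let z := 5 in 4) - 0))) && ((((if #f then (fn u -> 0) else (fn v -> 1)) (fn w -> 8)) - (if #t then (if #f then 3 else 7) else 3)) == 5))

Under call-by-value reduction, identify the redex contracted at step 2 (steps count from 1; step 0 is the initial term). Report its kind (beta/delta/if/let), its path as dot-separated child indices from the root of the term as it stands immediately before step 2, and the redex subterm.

Derivation:
step 0: ((if true then (((\x.1) 1) < 0) else ((let y = (true && false) in (1 + 5)) == ((let z = 5 in 4) - 0))) && ((((if false then (\u.0) else (\v.1)) (\w.8)) - (if true then (if false then 3 else 7) else 3)) == 5))
step 1: [if@0] ((((\x.1) 1) < 0) && ((((if false then (\u.0) else (\v.1)) (\w.8)) - (if true then (if false then 3 else 7) else 3)) == 5))
step 2: [beta@0.0] ((1 < 0) && ((((if false then (\u.0) else (\v.1)) (\w.8)) - (if true then (if false then 3 else 7) else 3)) == 5))

Answer: beta at 0.0 : ((\x.1) 1)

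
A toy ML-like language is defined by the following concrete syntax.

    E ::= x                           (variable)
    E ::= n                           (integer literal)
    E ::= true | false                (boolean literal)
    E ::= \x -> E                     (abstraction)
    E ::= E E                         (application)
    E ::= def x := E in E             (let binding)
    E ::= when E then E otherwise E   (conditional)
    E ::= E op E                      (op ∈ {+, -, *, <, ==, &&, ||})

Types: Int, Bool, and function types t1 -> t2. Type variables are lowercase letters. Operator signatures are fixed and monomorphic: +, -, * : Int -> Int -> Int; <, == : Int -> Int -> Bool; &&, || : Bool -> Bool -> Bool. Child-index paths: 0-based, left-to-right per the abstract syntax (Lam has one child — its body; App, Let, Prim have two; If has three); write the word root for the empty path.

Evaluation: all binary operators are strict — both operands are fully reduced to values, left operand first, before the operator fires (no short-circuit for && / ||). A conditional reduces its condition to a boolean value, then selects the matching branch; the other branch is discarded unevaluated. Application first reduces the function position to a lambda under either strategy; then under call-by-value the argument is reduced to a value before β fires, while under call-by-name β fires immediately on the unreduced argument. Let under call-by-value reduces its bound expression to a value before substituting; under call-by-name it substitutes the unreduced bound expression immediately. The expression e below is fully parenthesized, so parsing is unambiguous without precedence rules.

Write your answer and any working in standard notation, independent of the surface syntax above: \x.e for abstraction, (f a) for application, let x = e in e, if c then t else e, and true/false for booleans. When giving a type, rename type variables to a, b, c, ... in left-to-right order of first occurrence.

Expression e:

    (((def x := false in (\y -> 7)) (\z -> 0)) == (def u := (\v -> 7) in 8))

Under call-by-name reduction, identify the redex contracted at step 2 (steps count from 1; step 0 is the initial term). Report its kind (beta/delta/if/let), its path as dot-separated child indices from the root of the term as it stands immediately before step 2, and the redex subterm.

Answer: beta at 0 : ((\y.7) (\z.0))

Derivation:
step 0: (((let x = false in (\y.7)) (\z.0)) == (let u = (\v.7) in 8))
step 1: [let@0.0] (((\y.7) (\z.0)) == (let u = (\v.7) in 8))
step 2: [beta@0] (7 == (let u = (\v.7) in 8))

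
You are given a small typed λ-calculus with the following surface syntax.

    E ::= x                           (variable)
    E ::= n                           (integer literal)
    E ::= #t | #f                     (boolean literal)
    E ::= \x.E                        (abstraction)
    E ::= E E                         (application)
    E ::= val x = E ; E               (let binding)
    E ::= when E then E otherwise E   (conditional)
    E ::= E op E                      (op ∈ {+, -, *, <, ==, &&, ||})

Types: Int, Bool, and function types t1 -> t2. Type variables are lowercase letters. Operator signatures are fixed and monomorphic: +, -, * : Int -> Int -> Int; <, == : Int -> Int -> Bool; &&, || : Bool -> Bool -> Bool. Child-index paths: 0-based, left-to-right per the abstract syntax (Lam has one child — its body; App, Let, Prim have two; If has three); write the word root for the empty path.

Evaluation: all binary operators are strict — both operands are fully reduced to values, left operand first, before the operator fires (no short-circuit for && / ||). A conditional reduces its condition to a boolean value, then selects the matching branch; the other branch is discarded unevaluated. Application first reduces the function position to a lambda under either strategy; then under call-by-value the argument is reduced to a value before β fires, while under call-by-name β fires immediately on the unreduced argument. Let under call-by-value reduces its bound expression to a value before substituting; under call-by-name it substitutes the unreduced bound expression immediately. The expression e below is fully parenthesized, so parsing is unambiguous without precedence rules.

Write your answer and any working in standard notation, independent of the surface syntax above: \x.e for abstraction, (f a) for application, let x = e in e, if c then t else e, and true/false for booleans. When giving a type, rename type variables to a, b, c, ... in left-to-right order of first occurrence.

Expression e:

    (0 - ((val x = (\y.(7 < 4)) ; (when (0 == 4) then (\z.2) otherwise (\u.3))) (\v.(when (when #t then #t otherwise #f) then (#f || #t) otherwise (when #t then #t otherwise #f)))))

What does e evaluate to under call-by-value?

Trace:
step 0: (0 - ((let x = (\y.(7 < 4)) in (if (0 == 4) then (\z.2) else (\u.3))) (\v.(if (if true then true else false) then (false || true) else (if true then true else false)))))
step 1: [let@1.0] (0 - ((if (0 == 4) then (\z.2) else (\u.3)) (\v.(if (if true then true else false) then (false || true) else (if true then true else false)))))
step 2: [delta@1.0.0] (0 - ((if false then (\z.2) else (\u.3)) (\v.(if (if true then true else false) then (false || true) else (if true then true else false)))))
step 3: [if@1.0] (0 - ((\u.3) (\v.(if (if true then true else false) then (false || true) else (if true then true else false)))))
step 4: [beta@1] (0 - 3)
step 5: [delta@root] -3

Answer: -3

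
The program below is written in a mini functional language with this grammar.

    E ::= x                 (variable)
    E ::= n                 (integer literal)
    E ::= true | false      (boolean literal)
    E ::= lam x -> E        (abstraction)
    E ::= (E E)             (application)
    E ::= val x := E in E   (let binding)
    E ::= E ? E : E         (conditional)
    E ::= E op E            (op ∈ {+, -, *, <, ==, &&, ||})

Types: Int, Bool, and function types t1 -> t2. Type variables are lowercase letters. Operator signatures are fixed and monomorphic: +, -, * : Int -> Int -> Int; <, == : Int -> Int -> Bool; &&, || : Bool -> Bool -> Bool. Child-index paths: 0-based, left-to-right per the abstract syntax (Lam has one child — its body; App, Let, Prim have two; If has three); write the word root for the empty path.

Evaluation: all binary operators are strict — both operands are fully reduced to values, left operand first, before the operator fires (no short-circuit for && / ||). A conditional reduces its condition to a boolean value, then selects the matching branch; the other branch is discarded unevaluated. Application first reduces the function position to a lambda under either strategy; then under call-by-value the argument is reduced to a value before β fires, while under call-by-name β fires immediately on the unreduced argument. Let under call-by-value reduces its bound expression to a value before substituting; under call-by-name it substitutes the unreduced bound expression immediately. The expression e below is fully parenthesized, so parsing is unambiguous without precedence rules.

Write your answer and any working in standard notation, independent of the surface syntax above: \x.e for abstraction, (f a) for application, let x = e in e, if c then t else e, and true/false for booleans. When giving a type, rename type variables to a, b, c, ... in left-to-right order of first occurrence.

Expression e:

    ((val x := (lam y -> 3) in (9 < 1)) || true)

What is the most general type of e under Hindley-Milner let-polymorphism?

Working:
\y._ : a -> Int
let x : forall. a -> Int
  unify Int ~ Int
  unify Int ~ Int
  unify Bool ~ Bool
  unify Bool ~ Bool

Answer: Bool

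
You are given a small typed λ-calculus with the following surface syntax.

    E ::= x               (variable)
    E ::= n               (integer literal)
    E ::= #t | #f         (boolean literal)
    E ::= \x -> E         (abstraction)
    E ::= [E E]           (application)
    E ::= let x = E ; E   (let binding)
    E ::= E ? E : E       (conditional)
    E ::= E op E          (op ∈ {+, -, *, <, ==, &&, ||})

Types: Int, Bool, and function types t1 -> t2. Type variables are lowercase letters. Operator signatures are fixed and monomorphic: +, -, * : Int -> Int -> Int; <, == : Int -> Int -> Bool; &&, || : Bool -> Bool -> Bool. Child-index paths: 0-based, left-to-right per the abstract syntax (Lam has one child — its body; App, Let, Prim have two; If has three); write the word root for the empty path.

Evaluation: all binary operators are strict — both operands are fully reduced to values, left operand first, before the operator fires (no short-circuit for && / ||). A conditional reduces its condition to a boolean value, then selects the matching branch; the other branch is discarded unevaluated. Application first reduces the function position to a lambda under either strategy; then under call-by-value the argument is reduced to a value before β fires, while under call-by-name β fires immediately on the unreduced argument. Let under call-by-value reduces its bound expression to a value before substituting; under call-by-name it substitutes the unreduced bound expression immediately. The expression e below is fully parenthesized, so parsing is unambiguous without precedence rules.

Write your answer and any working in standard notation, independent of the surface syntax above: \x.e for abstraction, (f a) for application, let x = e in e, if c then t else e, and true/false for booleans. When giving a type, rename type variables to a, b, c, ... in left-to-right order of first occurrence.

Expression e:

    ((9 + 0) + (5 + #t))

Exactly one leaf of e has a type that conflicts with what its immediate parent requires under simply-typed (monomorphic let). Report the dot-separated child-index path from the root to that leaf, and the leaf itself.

Working:
  unify Int ~ Int
  unify Int ~ Int
  unify Int ~ Int
  unify Int ~ Int
  unify Bool ~ Int
  FAIL: mismatch Bool ~ Int

Answer: 1.1 : true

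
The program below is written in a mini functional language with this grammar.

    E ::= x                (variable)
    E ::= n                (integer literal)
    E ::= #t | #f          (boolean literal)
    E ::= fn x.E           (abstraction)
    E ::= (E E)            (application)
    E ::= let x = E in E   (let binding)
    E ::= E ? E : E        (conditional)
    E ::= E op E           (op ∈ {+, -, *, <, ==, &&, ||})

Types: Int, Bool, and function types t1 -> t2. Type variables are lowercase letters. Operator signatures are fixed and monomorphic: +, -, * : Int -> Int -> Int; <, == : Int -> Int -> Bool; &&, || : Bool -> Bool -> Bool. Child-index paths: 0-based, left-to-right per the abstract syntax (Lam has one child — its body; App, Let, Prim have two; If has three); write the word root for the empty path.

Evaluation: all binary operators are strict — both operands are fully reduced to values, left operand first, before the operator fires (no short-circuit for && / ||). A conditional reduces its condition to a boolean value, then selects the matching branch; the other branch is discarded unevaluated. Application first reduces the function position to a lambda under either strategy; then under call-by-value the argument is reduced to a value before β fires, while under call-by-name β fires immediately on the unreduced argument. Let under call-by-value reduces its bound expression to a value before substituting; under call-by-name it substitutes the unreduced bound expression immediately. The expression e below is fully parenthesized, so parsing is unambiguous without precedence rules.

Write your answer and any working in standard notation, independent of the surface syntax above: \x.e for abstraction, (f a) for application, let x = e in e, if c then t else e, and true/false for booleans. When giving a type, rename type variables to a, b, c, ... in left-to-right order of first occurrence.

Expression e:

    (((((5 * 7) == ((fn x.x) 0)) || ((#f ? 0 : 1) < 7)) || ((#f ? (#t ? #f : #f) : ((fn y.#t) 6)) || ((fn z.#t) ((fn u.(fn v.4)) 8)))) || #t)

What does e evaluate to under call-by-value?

Trace:
step 0: (((((5 * 7) == ((\x.x) 0)) || ((if false then 0 else 1) < 7)) || ((if false then (if true then false else false) else ((\y.true) 6)) || ((\z.true) ((\u.(\v.4)) 8)))) || true)
step 1: [delta@0.0.0.0] ((((35 == ((\x.x) 0)) || ((if false then 0 else 1) < 7)) || ((if false then (if true then false else false) else ((\y.true) 6)) || ((\z.true) ((\u.(\v.4)) 8)))) || true)
step 2: [beta@0.0.0.1] ((((35 == 0) || ((if false then 0 else 1) < 7)) || ((if false then (if true then false else false) else ((\y.true) 6)) || ((\z.true) ((\u.(\v.4)) 8)))) || true)
step 3: [delta@0.0.0] (((false || ((if false then 0 else 1) < 7)) || ((if false then (if true then false else false) else ((\y.true) 6)) || ((\z.true) ((\u.(\v.4)) 8)))) || true)
step 4: [if@0.0.1.0] (((false || (1 < 7)) || ((if false then (if true then false else false) else ((\y.true) 6)) || ((\z.true) ((\u.(\v.4)) 8)))) || true)
step 5: [delta@0.0.1] (((false || true) || ((if false then (if true then false else false) else ((\y.true) 6)) || ((\z.true) ((\u.(\v.4)) 8)))) || true)
step 6: [delta@0.0] ((true || ((if false then (if true then false else false) else ((\y.true) 6)) || ((\z.true) ((\u.(\v.4)) 8)))) || true)
step 7: [if@0.1.0] ((true || (((\y.true) 6) || ((\z.true) ((\u.(\v.4)) 8)))) || true)
step 8: [beta@0.1.0] ((true || (true || ((\z.true) ((\u.(\v.4)) 8)))) || true)
step 9: [beta@0.1.1.1] ((true || (true || ((\z.true) (\v.4)))) || true)
step 10: [beta@0.1.1] ((true || (true || true)) || true)
step 11: [delta@0.1] ((true || true) || true)
step 12: [delta@0] (true || true)
step 13: [delta@root] true

Answer: true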